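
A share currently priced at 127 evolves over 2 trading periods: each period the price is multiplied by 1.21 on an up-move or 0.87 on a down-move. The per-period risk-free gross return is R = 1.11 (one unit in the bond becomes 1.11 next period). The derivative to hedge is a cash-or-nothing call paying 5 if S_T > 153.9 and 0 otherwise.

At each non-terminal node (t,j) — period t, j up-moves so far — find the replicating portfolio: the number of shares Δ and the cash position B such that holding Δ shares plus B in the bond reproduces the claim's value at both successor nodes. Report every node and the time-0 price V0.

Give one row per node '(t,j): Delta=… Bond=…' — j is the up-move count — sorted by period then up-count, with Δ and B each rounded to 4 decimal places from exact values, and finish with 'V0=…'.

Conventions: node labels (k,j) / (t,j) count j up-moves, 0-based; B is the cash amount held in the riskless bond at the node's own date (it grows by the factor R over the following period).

(0,0): Delta=0.0736 Bond=-7.3299
(1,0): Delta=0.0000 Bond=0.0000
(1,1): Delta=0.0957 Bond=-11.5262
V0=2.0220

No-arbitrage ⇒ martingale measure with p* = (R−d)/(u−d) = 0.7059.
Expiry values: V(2,0)=0.0000, V(2,1)=0.0000, V(2,2)=5.0000
Node (1,0) S=110.4900: V=(p*·0.0000+(1−p*)·0.0000)/1.11=0.0000; Δ=(0.0000−0.0000)/(133.6929−96.1263)=0.0000; B=V−Δ·S=0.0000
Node (1,1) S=153.6700: V=(p*·5.0000+(1−p*)·0.0000)/1.11=3.1797; Δ=(5.0000−0.0000)/(185.9407−133.6929)=0.0957; B=V−Δ·S=-11.5262
Node (0,0) S=127.0000: V=(p*·3.1797+(1−p*)·0.0000)/1.11=2.0220; Δ=(3.1797−0.0000)/(153.6700−110.4900)=0.0736; B=V−Δ·S=-7.3299
Verification: the root portfolio costs Δ(0,0)·S0 + B(0,0) = 2.0220, matching V0.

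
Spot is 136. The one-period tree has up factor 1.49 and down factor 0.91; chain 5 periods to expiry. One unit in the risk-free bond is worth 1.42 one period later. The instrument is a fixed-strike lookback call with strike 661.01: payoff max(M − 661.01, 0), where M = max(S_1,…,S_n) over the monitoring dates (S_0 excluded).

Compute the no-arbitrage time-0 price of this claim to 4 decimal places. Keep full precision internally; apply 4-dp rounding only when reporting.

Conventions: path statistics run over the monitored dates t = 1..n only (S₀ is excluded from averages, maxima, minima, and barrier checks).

With p* = (R−d)/(u−d) = 0.8793, sum probability × payoff across the paths and divide by R^5.
Enumerate all 2^5 = 32 price paths (U = up ×1.49, D = down ×0.91); each path with k up-moves has probability p*^k·(1−p*)^(5−k).
DDDDD: M=123.7600, payoff=0.0000, prob=0.000026
UDDDD: M=202.6400, payoff=0.0000, prob=0.000187
DUDDD: M=184.4024, payoff=0.0000, prob=0.000187
UUDDD: M=301.9336, payoff=0.0000, prob=0.001359
DDUDD: M=167.8062, payoff=0.0000, prob=0.000187
UDUDD: M=274.7596, payoff=0.0000, prob=0.001359
DUUDD: M=274.7596, payoff=0.0000, prob=0.001359
UUUDD: M=449.8811, payoff=0.0000, prob=0.009903
DDDUD: M=152.7036, payoff=0.0000, prob=0.000187
UDDUD: M=250.0312, payoff=0.0000, prob=0.001359
DUDUD: M=250.0312, payoff=0.0000, prob=0.001359
UUDUD: M=409.3918, payoff=0.0000, prob=0.009903
DDUUD: M=250.0312, payoff=0.0000, prob=0.001359
UDUUD: M=409.3918, payoff=0.0000, prob=0.009903
DUUUD: M=409.3918, payoff=0.0000, prob=0.009903
UUUUD: M=670.3228, payoff=9.3128, prob=0.072150
DDDDU: M=138.9603, payoff=0.0000, prob=0.000187
UDDDU: M=227.5284, payoff=0.0000, prob=0.001359
DUDDU: M=227.5284, payoff=0.0000, prob=0.001359
UUDDU: M=372.5465, payoff=0.0000, prob=0.009903
DDUDU: M=227.5284, payoff=0.0000, prob=0.001359
UDUDU: M=372.5465, payoff=0.0000, prob=0.009903
DUUDU: M=372.5465, payoff=0.0000, prob=0.009903
UUUDU: M=609.9937, payoff=0.0000, prob=0.072150
DDDUU: M=227.5284, payoff=0.0000, prob=0.001359
UDDUU: M=372.5465, payoff=0.0000, prob=0.009903
DUDUU: M=372.5465, payoff=0.0000, prob=0.009903
UUDUU: M=609.9937, payoff=0.0000, prob=0.072150
DDUUU: M=372.5465, payoff=0.0000, prob=0.009903
UDUUU: M=609.9937, payoff=0.0000, prob=0.072150
DUUUU: M=609.9937, payoff=0.0000, prob=0.072150
UUUUU: M=998.7810, payoff=337.7710, prob=0.525667
Price = Σ prob·payoff / R^5 = 178.227045 / 5.773534 = 30.8697

price = 30.8697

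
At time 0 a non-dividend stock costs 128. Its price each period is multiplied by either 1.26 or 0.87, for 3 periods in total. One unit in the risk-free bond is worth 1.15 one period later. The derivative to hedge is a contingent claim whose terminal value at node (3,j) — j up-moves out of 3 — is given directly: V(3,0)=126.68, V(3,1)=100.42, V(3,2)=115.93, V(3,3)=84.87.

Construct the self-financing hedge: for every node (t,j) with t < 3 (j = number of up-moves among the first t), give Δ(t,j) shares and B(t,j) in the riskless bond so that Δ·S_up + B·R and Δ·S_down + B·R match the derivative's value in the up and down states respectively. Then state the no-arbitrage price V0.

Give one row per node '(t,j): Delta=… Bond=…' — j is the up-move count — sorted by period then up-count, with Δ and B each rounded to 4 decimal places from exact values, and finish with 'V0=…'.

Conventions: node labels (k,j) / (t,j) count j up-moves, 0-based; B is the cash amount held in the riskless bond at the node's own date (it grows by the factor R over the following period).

Risk-neutral probability p* = (R−d)/(u−d) = (1.15−0.87)/(1.26−0.87) = 0.7179.
Payoffs at expiry: V(3,0)=126.6800, V(3,1)=100.4200, V(3,2)=115.9300, V(3,3)=84.8700
  t=2,j=0: stock 96.8832 → up 122.0728 (V=100.4200), down 84.2884 (V=126.6800). Price 93.7623; hedge Δ=-0.6950, bond B=161.0957.
  t=2,j=1: stock 140.3136 → up 176.7951 (V=115.9300), down 122.0728 (V=100.4200). Price 97.0047; hedge Δ=0.2834, bond B=57.2355.
  t=2,j=2: stock 203.2128 → up 256.0481 (V=84.8700), down 176.7951 (V=115.9300). Price 81.4178; hedge Δ=-0.3919, bond B=161.0589.
  t=1,j=0: stock 111.3600 → up 140.3136 (V=97.0047), down 96.8832 (V=93.7623). Price 83.5567; hedge Δ=0.0747, bond B=75.2429.
  t=1,j=1: stock 161.2800 → up 203.2128 (V=81.4178), down 140.3136 (V=97.0047). Price 74.6210; hedge Δ=-0.2478, bond B=114.5872.
  t=0,j=0: stock 128.0000 → up 161.2800 (V=74.6210), down 111.3600 (V=83.5567). Price 67.0794; hedge Δ=-0.1790, bond B=89.9914.
Check: Δ(0,0)·S0 + B(0,0) = 67.0794 = V0.

(0,0): Delta=-0.1790 Bond=89.9914
(1,0): Delta=0.0747 Bond=75.2429
(1,1): Delta=-0.2478 Bond=114.5872
(2,0): Delta=-0.6950 Bond=161.0957
(2,1): Delta=0.2834 Bond=57.2355
(2,2): Delta=-0.3919 Bond=161.0589
V0=67.0794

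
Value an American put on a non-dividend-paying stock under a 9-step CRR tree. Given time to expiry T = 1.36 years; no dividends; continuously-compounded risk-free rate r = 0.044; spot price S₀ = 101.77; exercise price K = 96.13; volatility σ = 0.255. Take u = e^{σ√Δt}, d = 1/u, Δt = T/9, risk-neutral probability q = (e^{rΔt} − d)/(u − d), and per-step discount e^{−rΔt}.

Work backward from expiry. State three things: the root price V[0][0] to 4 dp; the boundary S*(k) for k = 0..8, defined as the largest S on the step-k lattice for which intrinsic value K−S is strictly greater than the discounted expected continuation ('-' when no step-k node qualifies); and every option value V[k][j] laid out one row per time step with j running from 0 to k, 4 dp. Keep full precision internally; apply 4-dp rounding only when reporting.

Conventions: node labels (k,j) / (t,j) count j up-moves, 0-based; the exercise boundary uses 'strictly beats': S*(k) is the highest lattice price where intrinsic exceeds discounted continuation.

params: Δt=0.15111 u=1.10421 d=0.90563 q=0.50883 e^(-rΔt)=0.99337
t_9 payoffs: 54.4267 45.2824 34.1331 20.5390 3.9642 0.0000 0.0000 0.0000 0.0000 0.0000
t_8: node(8,0) S=46.0490 payoff=50.0810 vs cont=49.4440 → 50.0810 [stop]  node(8,1) S=56.1462 payoff=39.9838 vs cont=39.3468 → 39.9838 [stop]  node(8,2) S=68.4573 payoff=27.6727 vs cont=27.0356 → 27.6727 [stop]  node(8,3) S=83.4680 payoff=12.6620 vs cont=12.0250 → 12.6620 [stop]  node(8,4) S=101.7700 payoff=0.0000 vs cont=1.9342 → 1.9342 [wait]  node(8,5) S=124.0851 payoff=0.0000 vs cont=0.0000 → 0.0000 [wait]  node(8,6) S=151.2933 payoff=0.0000 vs cont=0.0000 → 0.0000 [wait]  node(8,7) S=184.4673 payoff=0.0000 vs cont=0.0000 → 0.0000 [wait]  node(8,8) S=224.9155 payoff=0.0000 vs cont=0.0000 → 0.0000 [wait]  ⇒ S*(8)=83.4680
t_7: node(7,0) S=50.8476 payoff=45.2824 vs cont=44.6454 → 45.2824 [stop]  node(7,1) S=61.9969 payoff=34.1331 vs cont=33.4961 → 34.1331 [stop]  node(7,2) S=75.5910 payoff=20.5390 vs cont=19.9020 → 20.5390 [stop]  node(7,3) S=92.1658 payoff=3.9642 vs cont=7.1556 → 7.1556 [wait]  node(7,4) S=112.3750 payoff=0.0000 vs cont=0.9437 → 0.9437 [wait]  node(7,5) S=137.0155 payoff=0.0000 vs cont=0.0000 → 0.0000 [wait]  node(7,6) S=167.0589 payoff=0.0000 vs cont=0.0000 → 0.0000 [wait]  node(7,7) S=203.6899 payoff=0.0000 vs cont=0.0000 → 0.0000 [wait]  ⇒ S*(7)=75.5910
t_6: node(6,0) S=56.1462 payoff=39.9838 vs cont=39.3468 → 39.9838 [stop]  node(6,1) S=68.4573 payoff=27.6727 vs cont=27.0356 → 27.6727 [stop]  node(6,2) S=83.4680 payoff=12.6620 vs cont=13.6381 → 13.6381 [wait]  node(6,3) S=101.7700 payoff=0.0000 vs cont=3.9683 → 3.9683 [wait]  node(6,4) S=124.0851 payoff=0.0000 vs cont=0.4604 → 0.4604 [wait]  node(6,5) S=151.2933 payoff=0.0000 vs cont=0.0000 → 0.0000 [wait]  node(6,6) S=184.4673 payoff=0.0000 vs cont=0.0000 → 0.0000 [wait]  ⇒ S*(6)=68.4573
t_5: node(5,0) S=61.9969 payoff=34.1331 vs cont=33.4961 → 34.1331 [stop]  node(5,1) S=75.5910 payoff=20.5390 vs cont=20.3954 → 20.5390 [stop]  node(5,2) S=92.1658 payoff=3.9642 vs cont=8.6600 → 8.6600 [wait]  node(5,3) S=112.3750 payoff=0.0000 vs cont=2.1689 → 2.1689 [wait]  node(5,4) S=137.0155 payoff=0.0000 vs cont=0.2247 → 0.2247 [wait]  node(5,5) S=167.0589 payoff=0.0000 vs cont=0.0000 → 0.0000 [wait]  ⇒ S*(5)=75.5910
t_4: node(4,0) S=68.4573 payoff=27.6727 vs cont=27.0356 → 27.6727 [stop]  node(4,1) S=83.4680 payoff=12.6620 vs cont=14.3986 → 14.3986 [wait]  node(4,2) S=101.7700 payoff=0.0000 vs cont=5.3216 → 5.3216 [wait]  node(4,3) S=124.0851 payoff=0.0000 vs cont=1.1718 → 1.1718 [wait]  node(4,4) S=151.2933 payoff=0.0000 vs cont=0.1096 → 0.1096 [wait]  ⇒ S*(4)=68.4573
t_3: node(3,0) S=75.5910 payoff=20.5390 vs cont=20.7797 → 20.7797 [wait]  node(3,1) S=92.1658 payoff=3.9642 vs cont=9.7151 → 9.7151 [wait]  node(3,2) S=112.3750 payoff=0.0000 vs cont=3.1888 → 3.1888 [wait]  node(3,3) S=137.0155 payoff=0.0000 vs cont=0.6271 → 0.6271 [wait]  ⇒ S*(3)=-
t_2: node(2,0) S=83.4680 payoff=12.6620 vs cont=15.0493 → 15.0493 [wait]  node(2,1) S=101.7700 payoff=0.0000 vs cont=6.3519 → 6.3519 [wait]  node(2,2) S=124.0851 payoff=0.0000 vs cont=1.8728 → 1.8728 [wait]  ⇒ S*(2)=-
t_1: node(1,0) S=92.1658 payoff=3.9642 vs cont=10.5534 → 10.5534 [wait]  node(1,1) S=112.3750 payoff=0.0000 vs cont=4.0458 → 4.0458 [wait]  ⇒ S*(1)=-
t_0: node(0,0) S=101.7700 payoff=0.0000 vs cont=7.1941 → 7.1941 [wait]  ⇒ S*(0)=-

price = 7.1941
boundary = - - - - 68.4573 75.5910 68.4573 75.5910 83.4680
tree:
7.1941
10.5534 4.0458
15.0493 6.3519 1.8728
20.7797 9.7151 3.1888 0.6271
27.6727 14.3986 5.3216 1.1718 0.1096
34.1331 20.5390 8.6600 2.1689 0.2247 0.0000
39.9838 27.6727 13.6381 3.9683 0.4604 0.0000 0.0000
45.2824 34.1331 20.5390 7.1556 0.9437 0.0000 0.0000 0.0000
50.0810 39.9838 27.6727 12.6620 1.9342 0.0000 0.0000 0.0000 0.0000
54.4267 45.2824 34.1331 20.5390 3.9642 0.0000 0.0000 0.0000 0.0000 0.0000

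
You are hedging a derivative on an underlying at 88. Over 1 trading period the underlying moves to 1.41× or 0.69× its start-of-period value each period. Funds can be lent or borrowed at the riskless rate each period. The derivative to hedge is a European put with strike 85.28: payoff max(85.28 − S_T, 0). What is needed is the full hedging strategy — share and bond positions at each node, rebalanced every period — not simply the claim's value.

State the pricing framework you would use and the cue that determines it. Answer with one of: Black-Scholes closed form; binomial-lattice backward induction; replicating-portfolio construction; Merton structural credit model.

Key observation: since the answer must list Δ and B at each node of the 1.41/0.69 lattice on 88, the replicating-portfolio method — solving the two-state system at every node — is the one that applies.

framework: replicating-portfolio construction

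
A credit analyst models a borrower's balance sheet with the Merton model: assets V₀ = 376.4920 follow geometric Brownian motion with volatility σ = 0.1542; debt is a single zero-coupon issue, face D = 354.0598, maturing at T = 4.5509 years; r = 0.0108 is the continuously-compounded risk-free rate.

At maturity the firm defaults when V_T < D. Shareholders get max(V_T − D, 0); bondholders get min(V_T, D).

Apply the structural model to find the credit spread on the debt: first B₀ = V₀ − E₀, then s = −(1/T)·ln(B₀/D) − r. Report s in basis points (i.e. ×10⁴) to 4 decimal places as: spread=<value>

Equity is a call on the firm's assets struck at D = 354.0598:
d₁ = [ln(V₀/D) + (r + σ²/2)T] / (σ√T)
   = [ln(376.4920/354.0598) + (0.0108 + 0.5·0.1542²)·4.5509] / (0.1542·√4.5509)
   = [0.061431 + 0.103255] / 0.328952 = 0.500636
d₂ = d₁ − σ√T = 0.500636 − 0.328952 = 0.171684
N(d₁) = 0.691686,  N(d₂) = 0.568157,  e^(−rT) = 0.952039
E₀ = V₀·N(d₁) − D·e^(−rT)·N(d₂)
   = 376.4920·0.691686 − 354.0598·0.952039·0.568157 = 68.900856
B₀ = V₀ − E₀ = 376.4920 − 68.900856 = 307.591144
spread = −(1/T)·ln(B₀/D) − r = −(1/4.5509)·ln(307.591144/354.0598) − 0.0108 = 0.02011573
in basis points: 0.02011573 × 10⁴ = 201.1573 bp

spread=201.1573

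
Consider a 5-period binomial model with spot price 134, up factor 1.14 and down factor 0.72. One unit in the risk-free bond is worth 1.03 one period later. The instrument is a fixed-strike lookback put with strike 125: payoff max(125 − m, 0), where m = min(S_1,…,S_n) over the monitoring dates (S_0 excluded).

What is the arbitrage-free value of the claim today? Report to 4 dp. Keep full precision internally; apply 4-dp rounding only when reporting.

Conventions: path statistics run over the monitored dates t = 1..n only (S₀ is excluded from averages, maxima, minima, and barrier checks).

price = 17.9253

Set p* = 0.7381 (from d < R < u); the path-dependent value is the discounted p*-expectation over all price paths.
Enumerate all 2^5 = 32 price paths (U = up ×1.14, D = down ×0.72); each path with k up-moves has probability p*^k·(1−p*)^(5−k).
DDDDD: m=25.9279, payoff=99.0721, prob=0.001232
UDDDD: m=41.0525, payoff=83.9475, prob=0.003473
DUDDD: m=41.0525, payoff=83.9475, prob=0.003473
UUDDD: m=64.9998, payoff=60.0002, prob=0.009787
DDUDD: m=41.0525, payoff=83.9475, prob=0.003473
UDUDD: m=64.9998, payoff=60.0002, prob=0.009787
DUUDD: m=64.9998, payoff=60.0002, prob=0.009787
UUUDD: m=102.9163, payoff=22.0837, prob=0.027582
DDDUD: m=41.0525, payoff=83.9475, prob=0.003473
UDDUD: m=64.9998, payoff=60.0002, prob=0.009787
DUDUD: m=64.9998, payoff=60.0002, prob=0.009787
UUDUD: m=102.9163, payoff=22.0837, prob=0.027582
DDUUD: m=64.9998, payoff=60.0002, prob=0.009787
UDUUD: m=102.9163, payoff=22.0837, prob=0.027582
DUUUD: m=96.4800, payoff=28.5200, prob=0.027582
UUUUD: m=152.7600, payoff=0.0000, prob=0.077731
DDDDU: m=36.0110, payoff=88.9890, prob=0.003473
UDDDU: m=57.0174, payoff=67.9826, prob=0.009787
DUDDU: m=57.0174, payoff=67.9826, prob=0.009787
UUDDU: m=90.2775, payoff=34.7225, prob=0.027582
DDUDU: m=57.0174, payoff=67.9826, prob=0.009787
UDUDU: m=90.2775, payoff=34.7225, prob=0.027582
DUUDU: m=90.2775, payoff=34.7225, prob=0.027582
UUUDU: m=142.9394, payoff=0.0000, prob=0.077731
DDDUU: m=50.0152, payoff=74.9848, prob=0.009787
UDDUU: m=79.1908, payoff=45.8092, prob=0.027582
DUDUU: m=79.1908, payoff=45.8092, prob=0.027582
UUDUU: m=125.3854, payoff=0.0000, prob=0.077731
DDUUU: m=69.4656, payoff=55.5344, prob=0.027582
UDUUU: m=109.9872, payoff=15.0128, prob=0.077731
DUUUU: m=96.4800, payoff=28.5200, prob=0.077731
UUUUU: m=152.7600, payoff=0.0000, prob=0.219059
Price = Σ prob·payoff / R^5 = 20.780295 / 1.159274 = 17.9253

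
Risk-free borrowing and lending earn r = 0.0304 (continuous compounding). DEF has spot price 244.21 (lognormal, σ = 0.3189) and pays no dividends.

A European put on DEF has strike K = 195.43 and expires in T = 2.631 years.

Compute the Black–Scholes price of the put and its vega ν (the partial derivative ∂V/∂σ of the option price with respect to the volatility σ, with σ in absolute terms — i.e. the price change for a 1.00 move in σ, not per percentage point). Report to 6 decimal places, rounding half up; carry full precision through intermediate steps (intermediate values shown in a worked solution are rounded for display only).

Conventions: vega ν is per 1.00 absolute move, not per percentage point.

σ√T = 0.3189·√2.631 = 0.517267
d₁ = (ln(S/K) + (r+σ²/2)T) / (σ√T) = (ln(244.21/195.43) + (0.0304+0.3189²/2)·2.631) / 0.517267 = (0.222826 + 0.213765) / 0.517267 = 0.844034
d₂ = d₁ − σ√T = 0.844034 − 0.517267 = 0.326767
e^{−rT} = 0.923133
N(−d₁) = 0.199325,  N(−d₂) = 0.371922
Put price V = K·e^{−rT}·N(−d₂) − S·N(−d₁) = 67.097626 − 48.677178 = 18.420448
φ(d₁) = (1/√(2π))·e^{−d₁²/2} = 0.279393
ν = S·φ(d₁)·√T = 110.672447

price = 18.420448
ν = 110.672447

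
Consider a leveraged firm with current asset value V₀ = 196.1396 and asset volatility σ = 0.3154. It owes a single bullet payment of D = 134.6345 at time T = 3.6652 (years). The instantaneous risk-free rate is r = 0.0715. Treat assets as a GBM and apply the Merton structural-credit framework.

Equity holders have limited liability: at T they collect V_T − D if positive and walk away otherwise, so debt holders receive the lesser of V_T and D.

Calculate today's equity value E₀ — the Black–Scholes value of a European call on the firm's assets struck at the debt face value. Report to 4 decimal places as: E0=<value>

With assets at 196.1396 and a single debt payment of 134.6345 at 3.6652 years:
d₁ = [ln(V₀/D) + (r + σ²/2)T] / (σ√T)
   = [ln(196.1396/134.6345) + (0.0715 + 0.5·0.3154²)·3.6652] / (0.3154·√3.6652)
   = [0.376263 + 0.444364] / 0.603824 = 1.359049
d₂ = d₁ − σ√T = 1.359049 − 0.603824 = 0.755225
N(d₁) = 0.912934,  N(d₂) = 0.774943,  e^(−rT) = 0.769463
E₀ = V₀·N(d₁) − D·e^(−rT)·N(d₂)
   = 196.1396·0.912934 − 134.6345·0.769463·0.774943 = 98.781358

E0=98.7814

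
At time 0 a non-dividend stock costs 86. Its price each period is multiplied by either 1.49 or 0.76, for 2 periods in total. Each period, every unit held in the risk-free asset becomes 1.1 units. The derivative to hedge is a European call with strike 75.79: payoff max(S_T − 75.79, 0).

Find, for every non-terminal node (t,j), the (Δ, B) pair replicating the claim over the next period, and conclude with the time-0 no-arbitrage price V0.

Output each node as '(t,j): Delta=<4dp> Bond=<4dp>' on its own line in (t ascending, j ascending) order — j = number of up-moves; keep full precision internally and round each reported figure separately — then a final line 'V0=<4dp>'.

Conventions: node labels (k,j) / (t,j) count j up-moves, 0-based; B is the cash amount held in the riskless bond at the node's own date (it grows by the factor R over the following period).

(0,0): Delta=0.7980 Bond=-39.1003
(1,0): Delta=0.4526 Bond=-20.4399
(1,1): Delta=1.0000 Bond=-68.9000
V0=29.5241

Arbitrage-free pricing uses the up-move probability p* = (R−d)/(u−d) = 0.4658, discounting each step at R = 1.1.
Terminal payoffs: V(2,0)=0.0000, V(2,1)=21.5964, V(2,2)=115.1386
  t=1,j=0: stock 65.3600 → up 97.3864 (V=21.5964), down 49.6736 (V=0.0000). Price 9.1442; hedge Δ=0.4526, bond B=-20.4399.
  t=1,j=1: stock 128.1400 → up 190.9286 (V=115.1386), down 97.3864 (V=21.5964). Price 59.2400; hedge Δ=1.0000, bond B=-68.9000.
  t=0,j=0: stock 86.0000 → up 128.1400 (V=59.2400), down 65.3600 (V=9.1442). Price 29.5241; hedge Δ=0.7980, bond B=-39.1003.
Check: Δ(0,0)·S0 + B(0,0) = 29.5241 = V0.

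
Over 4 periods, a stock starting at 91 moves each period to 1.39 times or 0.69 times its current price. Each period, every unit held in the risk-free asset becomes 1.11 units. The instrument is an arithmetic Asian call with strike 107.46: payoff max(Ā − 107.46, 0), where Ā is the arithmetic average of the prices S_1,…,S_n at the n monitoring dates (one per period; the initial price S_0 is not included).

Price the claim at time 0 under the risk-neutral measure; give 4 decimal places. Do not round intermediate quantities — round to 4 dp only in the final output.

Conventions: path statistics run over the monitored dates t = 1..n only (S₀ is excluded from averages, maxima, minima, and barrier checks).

Set p* = 0.6000 (from d < R < u); the path-dependent value is the discounted p*-expectation over all price paths.
Enumerate all 2^4 = 16 price paths (U = up ×1.39, D = down ×0.69); each path with k up-moves has probability p*^k·(1−p*)^(4−k).
DDDD: Ā=39.1591, payoff=0.0000, prob=0.025600
UDDD: Ā=78.8858, payoff=0.0000, prob=0.038400
DUDD: Ā=62.9608, payoff=0.0000, prob=0.038400
UUDD: Ā=126.8340, payoff=19.3740, prob=0.057600
DDUD: Ā=51.9725, payoff=0.0000, prob=0.038400
UDUD: Ā=104.6983, payoff=0.0000, prob=0.057600
DUUD: Ā=88.7733, payoff=0.0000, prob=0.057600
UUUD: Ā=178.8331, payoff=71.3731, prob=0.086400
DDDU: Ā=44.3906, payoff=0.0000, prob=0.038400
UDDU: Ā=89.4246, payoff=0.0000, prob=0.057600
DUDU: Ā=73.4996, payoff=0.0000, prob=0.057600
UUDU: Ā=148.0644, payoff=40.6044, prob=0.086400
DDUU: Ā=62.5114, payoff=0.0000, prob=0.057600
UDUU: Ā=125.9287, payoff=18.4687, prob=0.086400
DUUU: Ā=110.0037, payoff=2.5437, prob=0.086400
UUUU: Ā=221.6016, payoff=114.1416, prob=0.129600
Price = Σ prob·payoff / R^4 = 27.399019 / 1.518070 = 18.0486

price = 18.0486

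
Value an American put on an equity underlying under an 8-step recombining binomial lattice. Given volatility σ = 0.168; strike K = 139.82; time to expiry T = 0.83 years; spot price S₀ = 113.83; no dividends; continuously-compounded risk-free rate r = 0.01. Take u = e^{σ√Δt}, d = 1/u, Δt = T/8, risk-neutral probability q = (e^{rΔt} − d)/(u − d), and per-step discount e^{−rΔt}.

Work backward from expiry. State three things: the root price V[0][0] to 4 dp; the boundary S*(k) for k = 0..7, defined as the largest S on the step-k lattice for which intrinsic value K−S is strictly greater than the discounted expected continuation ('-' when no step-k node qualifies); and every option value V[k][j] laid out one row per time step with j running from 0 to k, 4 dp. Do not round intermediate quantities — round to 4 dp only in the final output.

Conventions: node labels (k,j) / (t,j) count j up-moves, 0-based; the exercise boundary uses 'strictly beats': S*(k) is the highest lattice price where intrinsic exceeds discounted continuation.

Δt=0.10375, u=1.05560, d=0.94732, q=0.49606, disc=e^(-rΔt)=0.99896
k=8 terminal: V=max(K-S,0) → 65.9874 57.5483 48.1447 37.6662 25.9900 12.9792 0.0000 0.0000 0.0000
k=7: j=0 S=77.9380 intr=61.8820 cont=61.7370 V=61.8820[EX]; j=1 S=86.8463 intr=52.9737 cont=52.8287 V=52.9737[EX]; j=2 S=96.7728 intr=43.0472 cont=42.9022 V=43.0472[EX]; j=3 S=107.8340 intr=31.9860 cont=31.8410 V=31.9860[EX]; j=4 S=120.1594 intr=19.6606 cont=19.5156 V=19.6606[EX]; j=5 S=133.8936 intr=5.9264 cont=6.5339 V=6.5339[hold]; j=6 S=149.1977 intr=0.0000 cont=0.0000 V=0.0000[hold]; j=7 S=166.2510 intr=0.0000 cont=0.0000 V=0.0000[hold]  S*(7)=120.1594
k=6: j=0 S=82.2717 intr=57.5483 cont=57.4033 V=57.5483[EX]; j=1 S=91.6753 intr=48.1447 cont=47.9997 V=48.1447[EX]; j=2 S=102.1538 intr=37.6662 cont=37.5212 V=37.6662[EX]; j=3 S=113.8300 intr=25.9900 cont=25.8450 V=25.9900[EX]; j=4 S=126.8408 intr=12.9792 cont=13.1353 V=13.1353[hold]; j=5 S=141.3387 intr=0.0000 cont=3.2893 V=3.2893[hold]; j=6 S=157.4937 intr=0.0000 cont=0.0000 V=0.0000[hold]  S*(6)=113.8300
k=5: j=0 S=86.8463 intr=52.9737 cont=52.8287 V=52.9737[EX]; j=1 S=96.7728 intr=43.0472 cont=42.9022 V=43.0472[EX]; j=2 S=107.8340 intr=31.9860 cont=31.8410 V=31.9860[EX]; j=3 S=120.1594 intr=19.6606 cont=19.5930 V=19.6606[EX]; j=4 S=133.8936 intr=5.9264 cont=8.2425 V=8.2425[hold]; j=5 S=149.1977 intr=0.0000 cont=1.6559 V=1.6559[hold]  S*(5)=120.1594
k=4: j=0 S=91.6753 intr=48.1447 cont=47.9997 V=48.1447[EX]; j=1 S=102.1538 intr=37.6662 cont=37.5212 V=37.6662[EX]; j=2 S=113.8300 intr=25.9900 cont=25.8450 V=25.9900[EX]; j=3 S=126.8408 intr=12.9792 cont=13.9820 V=13.9820[hold]; j=4 S=141.3387 intr=0.0000 cont=4.9700 V=4.9700[hold]  S*(4)=113.8300
k=3: j=0 S=96.7728 intr=43.0472 cont=42.9022 V=43.0472[EX]; j=1 S=107.8340 intr=31.9860 cont=31.8410 V=31.9860[EX]; j=2 S=120.1594 intr=19.6606 cont=20.0125 V=20.0125[hold]; j=3 S=133.8936 intr=5.9264 cont=9.5016 V=9.5016[hold]  S*(3)=107.8340
k=2: j=0 S=102.1538 intr=37.6662 cont=37.5212 V=37.6662[EX]; j=1 S=113.8300 intr=25.9900 cont=26.0194 V=26.0194[hold]; j=2 S=126.8408 intr=12.9792 cont=14.7831 V=14.7831[hold]  S*(2)=102.1538
k=1: j=0 S=107.8340 intr=31.9860 cont=31.8556 V=31.9860[EX]; j=1 S=120.1594 intr=19.6606 cont=20.4243 V=20.4243[hold]  S*(1)=107.8340
k=0: j=0 S=113.8300 intr=25.9900 cont=26.2235 V=26.2235[hold]  S*(0)=-

price = 26.2235
boundary = - 107.8340 102.1538 107.8340 113.8300 120.1594 113.8300 120.1594
tree:
26.2235
31.9860 20.4243
37.6662 26.0194 14.7831
43.0472 31.9860 20.0125 9.5016
48.1447 37.6662 25.9900 13.9820 4.9700
52.9737 43.0472 31.9860 19.6606 8.2425 1.6559
57.5483 48.1447 37.6662 25.9900 13.1353 3.2893 0.0000
61.8820 52.9737 43.0472 31.9860 19.6606 6.5339 0.0000 0.0000
65.9874 57.5483 48.1447 37.6662 25.9900 12.9792 0.0000 0.0000 0.0000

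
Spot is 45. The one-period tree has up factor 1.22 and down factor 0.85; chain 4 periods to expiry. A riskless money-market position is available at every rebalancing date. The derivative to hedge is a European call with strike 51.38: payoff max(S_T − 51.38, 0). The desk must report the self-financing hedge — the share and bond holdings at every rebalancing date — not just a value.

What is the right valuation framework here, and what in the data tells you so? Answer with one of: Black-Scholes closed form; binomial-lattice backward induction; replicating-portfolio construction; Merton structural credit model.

Key observation: what is demanded is not a single number but the (Δ, B) position at each node of the 1.22/0.85 tree starting at 45; constructing those positions is the replicating-portfolio method.

framework: replicating-portfolio construction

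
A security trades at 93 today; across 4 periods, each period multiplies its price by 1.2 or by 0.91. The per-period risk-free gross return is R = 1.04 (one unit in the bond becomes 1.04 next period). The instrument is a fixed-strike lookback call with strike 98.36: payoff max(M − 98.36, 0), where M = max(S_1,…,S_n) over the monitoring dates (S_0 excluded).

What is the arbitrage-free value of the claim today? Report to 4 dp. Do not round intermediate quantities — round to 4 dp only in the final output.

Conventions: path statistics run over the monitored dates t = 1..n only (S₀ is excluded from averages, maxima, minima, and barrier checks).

price = 19.3915

With p* = (R−d)/(u−d) = 0.4483, sum probability × payoff across the paths and divide by R^4.
Enumerate all 2^4 = 16 price paths (U = up ×1.2, D = down ×0.91); each path with k up-moves has probability p*^k·(1−p*)^(4−k).
DDDD: M=84.6300, payoff=0.0000, prob=0.092659
UDDD: M=111.6000, payoff=13.2400, prob=0.075285
DUDD: M=101.5560, payoff=3.1960, prob=0.075285
UUDD: M=133.9200, payoff=35.5600, prob=0.061169
DDUD: M=92.4160, payoff=0.0000, prob=0.075285
UDUD: M=121.8672, payoff=23.5072, prob=0.061169
DUUD: M=121.8672, payoff=23.5072, prob=0.061169
UUUD: M=160.7040, payoff=62.3440, prob=0.049700
DDDU: M=84.6300, payoff=0.0000, prob=0.075285
UDDU: M=111.6000, payoff=13.2400, prob=0.061169
DUDU: M=110.8992, payoff=12.5392, prob=0.061169
UUDU: M=146.2406, payoff=47.8806, prob=0.049700
DDUU: M=110.8992, payoff=12.5392, prob=0.061169
UDUU: M=146.2406, payoff=47.8806, prob=0.049700
DUUU: M=146.2406, payoff=47.8806, prob=0.049700
UUUU: M=192.8448, payoff=94.4848, prob=0.040381
Price = Σ prob·payoff / R^4 = 22.685303 / 1.169859 = 19.3915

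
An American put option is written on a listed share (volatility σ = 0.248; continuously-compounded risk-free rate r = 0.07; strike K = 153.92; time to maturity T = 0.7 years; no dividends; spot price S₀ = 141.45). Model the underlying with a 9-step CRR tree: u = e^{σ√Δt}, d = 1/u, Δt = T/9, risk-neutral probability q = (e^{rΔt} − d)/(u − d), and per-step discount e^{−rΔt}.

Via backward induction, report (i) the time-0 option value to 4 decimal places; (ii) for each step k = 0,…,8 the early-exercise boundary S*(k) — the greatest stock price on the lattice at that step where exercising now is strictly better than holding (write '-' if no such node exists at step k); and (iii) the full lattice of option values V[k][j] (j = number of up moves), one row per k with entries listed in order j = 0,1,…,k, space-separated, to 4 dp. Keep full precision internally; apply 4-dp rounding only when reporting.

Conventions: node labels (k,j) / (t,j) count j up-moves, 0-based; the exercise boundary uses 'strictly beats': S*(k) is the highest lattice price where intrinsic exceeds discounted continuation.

price = 16.2127
boundary = - - 123.1765 114.9451 123.1765 131.9974 123.1765 131.9974 141.4500
tree:
16.2127
22.6720 10.4709
30.7435 15.5223 5.9575
38.9749 22.2613 9.5174 2.7619
46.6563 30.7435 14.7315 4.8452 0.8842
53.8243 38.9749 21.9226 8.3047 1.7300 0.1194
60.5133 46.6563 30.7435 13.7965 3.3656 0.2512 0.0000
66.7553 53.8243 38.9749 21.9226 6.5041 0.5286 0.0000 0.0000
72.5802 60.5133 46.6563 30.7435 12.4700 1.1123 0.0000 0.0000 0.0000
78.0159 66.7553 53.8243 38.9749 21.9226 2.3405 0.0000 0.0000 0.0000 0.0000

params: Δt=0.07778 u=1.07161 d=0.93317 q=0.52215 e^(-rΔt)=0.99457
t_9 payoffs: 78.0159 66.7553 53.8243 38.9749 21.9226 2.3405 0.0000 0.0000 0.0000 0.0000
t_8: node(8,0) S=81.3398 payoff=72.5802 vs cont=71.7445 → 72.5802 [stop]  node(8,1) S=93.4067 payoff=60.5133 vs cont=59.6776 → 60.5133 [stop]  node(8,2) S=107.2637 payoff=46.6563 vs cont=45.8205 → 46.6563 [stop]  node(8,3) S=123.1765 payoff=30.7435 vs cont=29.9077 → 30.7435 [stop]  node(8,4) S=141.4500 payoff=12.4700 vs cont=11.6343 → 12.4700 [stop]  node(8,5) S=162.4344 payoff=0.0000 vs cont=1.1123 → 1.1123 [wait]  node(8,6) S=186.5318 payoff=0.0000 vs cont=0.0000 → 0.0000 [wait]  node(8,7) S=214.2042 payoff=0.0000 vs cont=0.0000 → 0.0000 [wait]  node(8,8) S=245.9818 payoff=0.0000 vs cont=0.0000 → 0.0000 [wait]  ⇒ S*(8)=141.4500
t_7: node(7,0) S=87.1647 payoff=66.7553 vs cont=65.9196 → 66.7553 [stop]  node(7,1) S=100.0957 payoff=53.8243 vs cont=52.9886 → 53.8243 [stop]  node(7,2) S=114.9451 payoff=38.9749 vs cont=38.1392 → 38.9749 [stop]  node(7,3) S=131.9974 payoff=21.9226 vs cont=21.0868 → 21.9226 [stop]  node(7,4) S=151.5795 payoff=2.3405 vs cont=6.5041 → 6.5041 [wait]  node(7,5) S=174.0666 payoff=0.0000 vs cont=0.5286 → 0.5286 [wait]  node(7,6) S=199.8897 payoff=0.0000 vs cont=0.0000 → 0.0000 [wait]  node(7,7) S=229.5437 payoff=0.0000 vs cont=0.0000 → 0.0000 [wait]  ⇒ S*(7)=131.9974
t_6: node(6,0) S=93.4067 payoff=60.5133 vs cont=59.6776 → 60.5133 [stop]  node(6,1) S=107.2637 payoff=46.6563 vs cont=45.8205 → 46.6563 [stop]  node(6,2) S=123.1765 payoff=30.7435 vs cont=29.9077 → 30.7435 [stop]  node(6,3) S=141.4500 payoff=12.4700 vs cont=13.7965 → 13.7965 [wait]  node(6,4) S=162.4344 payoff=0.0000 vs cont=3.3656 → 3.3656 [wait]  node(6,5) S=186.5318 payoff=0.0000 vs cont=0.2512 → 0.2512 [wait]  node(6,6) S=214.2042 payoff=0.0000 vs cont=0.0000 → 0.0000 [wait]  ⇒ S*(6)=123.1765
t_5: node(5,0) S=100.0957 payoff=53.8243 vs cont=52.9886 → 53.8243 [stop]  node(5,1) S=114.9451 payoff=38.9749 vs cont=38.1392 → 38.9749 [stop]  node(5,2) S=131.9974 payoff=21.9226 vs cont=21.7757 → 21.9226 [stop]  node(5,3) S=151.5795 payoff=2.3405 vs cont=8.3047 → 8.3047 [wait]  node(5,4) S=174.0666 payoff=0.0000 vs cont=1.7300 → 1.7300 [wait]  node(5,5) S=199.8897 payoff=0.0000 vs cont=0.1194 → 0.1194 [wait]  ⇒ S*(5)=131.9974
t_4: node(4,0) S=107.2637 payoff=46.6563 vs cont=45.8205 → 46.6563 [stop]  node(4,1) S=123.1765 payoff=30.7435 vs cont=29.9077 → 30.7435 [stop]  node(4,2) S=141.4500 payoff=12.4700 vs cont=14.7315 → 14.7315 [wait]  node(4,3) S=162.4344 payoff=0.0000 vs cont=4.8452 → 4.8452 [wait]  node(4,4) S=186.5318 payoff=0.0000 vs cont=0.8842 → 0.8842 [wait]  ⇒ S*(4)=123.1765
t_3: node(3,0) S=114.9451 payoff=38.9749 vs cont=38.1392 → 38.9749 [stop]  node(3,1) S=131.9974 payoff=21.9226 vs cont=22.2613 → 22.2613 [wait]  node(3,2) S=151.5795 payoff=2.3405 vs cont=9.5174 → 9.5174 [wait]  node(3,3) S=174.0666 payoff=0.0000 vs cont=2.7619 → 2.7619 [wait]  ⇒ S*(3)=114.9451
t_2: node(2,0) S=123.1765 payoff=30.7435 vs cont=30.0836 → 30.7435 [stop]  node(2,1) S=141.4500 payoff=12.4700 vs cont=15.5223 → 15.5223 [wait]  node(2,2) S=162.4344 payoff=0.0000 vs cont=5.9575 → 5.9575 [wait]  ⇒ S*(2)=123.1765
t_1: node(1,0) S=131.9974 payoff=21.9226 vs cont=22.6720 → 22.6720 [wait]  node(1,1) S=151.5795 payoff=2.3405 vs cont=10.4709 → 10.4709 [wait]  ⇒ S*(1)=-
t_0: node(0,0) S=141.4500 payoff=12.4700 vs cont=16.2127 → 16.2127 [wait]  ⇒ S*(0)=-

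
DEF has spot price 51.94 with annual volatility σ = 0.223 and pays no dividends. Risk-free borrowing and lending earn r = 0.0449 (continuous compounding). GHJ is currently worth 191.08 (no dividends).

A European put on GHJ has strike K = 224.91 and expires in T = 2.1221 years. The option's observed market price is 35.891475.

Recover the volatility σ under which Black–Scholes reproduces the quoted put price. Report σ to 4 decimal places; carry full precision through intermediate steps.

sigma = 0.2512

At σ = 0.2512 the Black–Scholes value reproduces the quote:
σ√T = 0.2512·√2.1221 = 0.365934
d₁ = (ln(S/K) + (r+σ²/2)T) / (σ√T) = (ln(191.08/224.91) + (0.0449+0.2512²/2)·2.1221) / 0.365934 = (-0.163008 + 0.162236) / 0.365934 = -0.002110
d₂ = d₁ − σ√T = -0.002110 − 0.365934 = -0.368044
e^{−rT} = 0.909116
N(−d₁) = 0.500842,  N(−d₂) = 0.643580
V = K·e^{−rT}·N(−d₂) − S·N(−d₁) = 131.592308 − 95.700833 = 35.891475 (the quoted price), and the Black–Scholes price is strictly increasing in σ, so σ is unique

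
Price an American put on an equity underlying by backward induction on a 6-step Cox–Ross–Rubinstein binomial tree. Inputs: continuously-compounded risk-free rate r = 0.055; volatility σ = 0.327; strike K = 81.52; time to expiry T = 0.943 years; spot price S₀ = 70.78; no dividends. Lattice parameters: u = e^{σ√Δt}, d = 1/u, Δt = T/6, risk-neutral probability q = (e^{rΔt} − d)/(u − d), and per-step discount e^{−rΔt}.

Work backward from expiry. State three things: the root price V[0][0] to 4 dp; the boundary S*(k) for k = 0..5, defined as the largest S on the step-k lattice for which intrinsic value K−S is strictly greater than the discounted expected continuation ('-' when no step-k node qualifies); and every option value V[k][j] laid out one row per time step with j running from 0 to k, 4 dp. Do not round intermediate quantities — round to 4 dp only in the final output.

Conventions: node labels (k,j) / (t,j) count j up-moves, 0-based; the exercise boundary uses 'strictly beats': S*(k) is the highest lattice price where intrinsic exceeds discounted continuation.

Δt=0.15717  u=1.13841  d=0.87841  q=0.50103  discount=0.99139
step 6 (expiry): payoffs max(K−S,0) = 49.0032 39.3786 26.9053 10.7400 0.0000 0.0000 0.0000
step 5: (k=5,j=0): S=37.0176, K−S=44.5024, hold=43.8008 ⇒ V=44.5024 exercise | (k=5,j=1): S=47.9743, K−S=33.5457, hold=32.8440 ⇒ V=33.5457 exercise | (k=5,j=2): S=62.1742, K−S=19.3458, hold=18.6442 ⇒ V=19.3458 exercise | (k=5,j=3): S=80.5770, K−S=0.9430, hold=5.3128 ⇒ V=5.3128 continue | (k=5,j=4): S=104.4268, K−S=0.0000, hold=0.0000 ⇒ V=0.0000 continue | (k=5,j=5): S=135.3359, K−S=0.0000, hold=0.0000 ⇒ V=0.0000 continue  boundary S*=62.1742
step 4: (k=4,j=0): S=42.1414, K−S=39.3786, hold=38.6770 ⇒ V=39.3786 exercise | (k=4,j=1): S=54.6147, K−S=26.9053, hold=26.2037 ⇒ V=26.9053 exercise | (k=4,j=2): S=70.7800, K−S=10.7400, hold=12.2089 ⇒ V=12.2089 continue | (k=4,j=3): S=91.7300, K−S=0.0000, hold=2.6281 ⇒ V=2.6281 continue | (k=4,j=4): S=118.8810, K−S=0.0000, hold=0.0000 ⇒ V=0.0000 continue  boundary S*=54.6147
step 3: (k=3,j=0): S=47.9743, K−S=33.5457, hold=32.8440 ⇒ V=33.5457 exercise | (k=3,j=1): S=62.1742, K−S=19.3458, hold=19.3738 ⇒ V=19.3738 continue | (k=3,j=2): S=80.5770, K−S=0.9430, hold=7.3449 ⇒ V=7.3449 continue | (k=3,j=3): S=104.4268, K−S=0.0000, hold=1.3001 ⇒ V=1.3001 continue  boundary S*=47.9743
step 2: (k=2,j=0): S=54.6147, K−S=26.9053, hold=26.2176 ⇒ V=26.9053 exercise | (k=2,j=1): S=70.7800, K−S=10.7400, hold=13.2321 ⇒ V=13.2321 continue | (k=2,j=2): S=91.7300, K−S=0.0000, hold=4.2792 ⇒ V=4.2792 continue  boundary S*=54.6147
step 1: (k=1,j=0): S=62.1742, K−S=19.3458, hold=19.8821 ⇒ V=19.8821 continue | (k=1,j=1): S=80.5770, K−S=0.9430, hold=8.6712 ⇒ V=8.6712 continue  boundary S*=-
step 0: (k=0,j=0): S=70.7800, K−S=10.7400, hold=14.1423 ⇒ V=14.1423 continue  boundary S*=-

price = 14.1423
boundary = - - 54.6147 47.9743 54.6147 62.1742
tree:
14.1423
19.8821 8.6712
26.9053 13.2321 4.2792
33.5457 19.3738 7.3449 1.3001
39.3786 26.9053 12.2089 2.6281 0.0000
44.5024 33.5457 19.3458 5.3128 0.0000 0.0000
49.0032 39.3786 26.9053 10.7400 0.0000 0.0000 0.0000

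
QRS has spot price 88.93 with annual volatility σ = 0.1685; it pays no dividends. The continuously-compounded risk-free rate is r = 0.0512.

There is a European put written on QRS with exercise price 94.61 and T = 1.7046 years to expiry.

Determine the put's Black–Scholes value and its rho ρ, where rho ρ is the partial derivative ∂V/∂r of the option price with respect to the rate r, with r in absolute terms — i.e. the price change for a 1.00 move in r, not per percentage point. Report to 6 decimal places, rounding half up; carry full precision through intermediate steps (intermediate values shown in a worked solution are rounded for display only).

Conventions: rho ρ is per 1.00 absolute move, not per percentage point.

σ√T = 0.1685·√1.7046 = 0.219994
d₁ = (ln(S/K) + (r+σ²/2)T) / (σ√T) = (ln(88.93/94.61) + (0.0512+0.1685²/2)·1.7046) / 0.219994 = (-0.061914 + 0.111474) / 0.219994 = 0.225281
d₂ = d₁ − σ√T = 0.225281 − 0.219994 = 0.005287
e^{−rT} = 0.916425
N(−d₁) = 0.410880,  N(−d₂) = 0.497891
Put price V = K·e^{−rT}·N(−d₂) − S·N(−d₁) = 43.168581 − 36.539574 = 6.629007
ρ = −K·T·e^{−rT}·N(−d₂) = -73.585163

price = 6.629007
ρ = -73.585163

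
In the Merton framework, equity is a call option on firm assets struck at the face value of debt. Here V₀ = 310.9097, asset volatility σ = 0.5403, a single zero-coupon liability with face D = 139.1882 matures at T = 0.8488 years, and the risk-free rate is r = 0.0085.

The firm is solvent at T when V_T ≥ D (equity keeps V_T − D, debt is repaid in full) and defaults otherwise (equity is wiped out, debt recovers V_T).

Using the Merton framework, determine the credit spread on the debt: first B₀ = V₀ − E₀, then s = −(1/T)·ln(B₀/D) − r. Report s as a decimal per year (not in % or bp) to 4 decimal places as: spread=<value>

spread=0.0188

Equity is a call on the firm's assets struck at D = 139.1882:
d₁ = [ln(V₀/D) + (r + σ²/2)T] / (σ√T)
   = [ln(310.9097/139.1882) + (0.0085 + 0.5·0.5403²)·0.8488] / (0.5403·√0.8488)
   = [0.803676 + 0.131107] / 0.497780 = 1.877903
d₂ = d₁ − σ√T = 1.877903 − 0.497780 = 1.380123
N(d₁) = 0.969803,  N(d₂) = 0.916226,  e^(−rT) = 0.992811
E₀ = V₀·N(d₁) − D·e^(−rT)·N(d₂)
   = 310.9097·0.969803 − 139.1882·0.992811·0.916226 = 174.910080
B₀ = V₀ − E₀ = 310.9097 − 174.910080 = 135.999620
spread = −(1/T)·ln(B₀/D) − r = −(1/0.8488)·ln(135.999620/139.1882) − 0.0085 = 0.01880311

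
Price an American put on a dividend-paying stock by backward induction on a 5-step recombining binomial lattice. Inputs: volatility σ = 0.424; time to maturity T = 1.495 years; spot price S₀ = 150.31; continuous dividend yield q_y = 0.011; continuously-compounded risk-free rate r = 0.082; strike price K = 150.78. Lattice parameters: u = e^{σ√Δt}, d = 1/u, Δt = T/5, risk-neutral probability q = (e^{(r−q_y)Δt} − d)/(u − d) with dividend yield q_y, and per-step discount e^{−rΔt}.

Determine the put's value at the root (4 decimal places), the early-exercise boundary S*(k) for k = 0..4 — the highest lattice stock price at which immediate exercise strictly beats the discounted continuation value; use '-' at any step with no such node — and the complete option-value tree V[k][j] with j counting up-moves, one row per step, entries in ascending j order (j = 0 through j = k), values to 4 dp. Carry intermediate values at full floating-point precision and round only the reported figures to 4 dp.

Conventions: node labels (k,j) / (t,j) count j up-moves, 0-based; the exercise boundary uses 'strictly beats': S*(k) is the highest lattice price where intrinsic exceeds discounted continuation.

price = 25.1672
boundary = - - 94.5384 74.9753 94.5384
tree:
25.1672
38.3464 12.6281
56.2416 21.5326 3.9337
75.8047 35.6013 7.8761 0.0000
91.3195 56.2416 15.7696 0.0000 0.0000
103.6238 75.8047 31.5740 0.0000 0.0000 0.0000

params: Δt=0.29900 u=1.26093 d=0.79307 q=0.48816 e^(-rΔt)=0.97578
t_5 payoffs: 103.6238 75.8047 31.5740 0.0000 0.0000 0.0000
t_4: node(4,0) S=59.4605 payoff=91.3195 vs cont=87.8629 → 91.3195 [stop]  node(4,1) S=94.5384 payoff=56.2416 vs cont=52.9002 → 56.2416 [stop]  node(4,2) S=150.3100 payoff=0.4700 vs cont=15.7696 → 15.7696 [wait]  node(4,3) S=238.9833 payoff=0.0000 vs cont=0.0000 → 0.0000 [wait]  node(4,4) S=379.9683 payoff=0.0000 vs cont=0.0000 → 0.0000 [wait]  ⇒ S*(4)=94.5384
t_3: node(3,0) S=74.9753 payoff=75.8047 vs cont=72.3990 → 75.8047 [stop]  node(3,1) S=119.2060 payoff=31.5740 vs cont=35.6013 → 35.6013 [wait]  node(3,2) S=189.5299 payoff=0.0000 vs cont=7.8761 → 7.8761 [wait]  node(3,3) S=301.3405 payoff=0.0000 vs cont=0.0000 → 0.0000 [wait]  ⇒ S*(3)=74.9753
t_2: node(2,0) S=94.5384 payoff=56.2416 vs cont=54.8185 → 56.2416 [stop]  node(2,1) S=150.3100 payoff=0.4700 vs cont=21.5326 → 21.5326 [wait]  node(2,2) S=238.9833 payoff=0.0000 vs cont=3.9337 → 3.9337 [wait]  ⇒ S*(2)=94.5384
t_1: node(1,0) S=119.2060 payoff=31.5740 vs cont=38.3464 → 38.3464 [wait]  node(1,1) S=189.5299 payoff=0.0000 vs cont=12.6281 → 12.6281 [wait]  ⇒ S*(1)=-
t_0: node(0,0) S=150.3100 payoff=0.4700 vs cont=25.1672 → 25.1672 [wait]  ⇒ S*(0)=-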